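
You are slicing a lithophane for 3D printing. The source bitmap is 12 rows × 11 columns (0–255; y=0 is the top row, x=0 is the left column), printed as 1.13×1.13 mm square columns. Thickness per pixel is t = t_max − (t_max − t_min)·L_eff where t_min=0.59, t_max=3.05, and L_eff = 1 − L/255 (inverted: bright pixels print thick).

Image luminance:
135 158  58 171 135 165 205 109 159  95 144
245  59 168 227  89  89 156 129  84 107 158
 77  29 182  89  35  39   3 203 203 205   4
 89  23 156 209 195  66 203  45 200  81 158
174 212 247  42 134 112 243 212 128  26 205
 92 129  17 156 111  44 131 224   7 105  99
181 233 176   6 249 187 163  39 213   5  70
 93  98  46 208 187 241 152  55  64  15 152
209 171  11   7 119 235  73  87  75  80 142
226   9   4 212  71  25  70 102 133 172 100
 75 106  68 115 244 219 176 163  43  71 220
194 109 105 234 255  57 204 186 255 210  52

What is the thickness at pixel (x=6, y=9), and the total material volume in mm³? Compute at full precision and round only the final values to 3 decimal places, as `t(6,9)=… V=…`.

span = t_max - t_min = 3.05 - 0.59 = 2.460
L(6,9) = 70, L_eff = 1 - 70/255 = 0.725490 (inverted)
t(6,9) = 3.05 - 2.460·0.725490 = 1.265
Σt over all 12·11 pixels = 512273/2125 ≈ 241.0696471
V = pitch²·Σt = 1.13²·512273/2125 = 307.822

t(6,9)=1.265 V=307.822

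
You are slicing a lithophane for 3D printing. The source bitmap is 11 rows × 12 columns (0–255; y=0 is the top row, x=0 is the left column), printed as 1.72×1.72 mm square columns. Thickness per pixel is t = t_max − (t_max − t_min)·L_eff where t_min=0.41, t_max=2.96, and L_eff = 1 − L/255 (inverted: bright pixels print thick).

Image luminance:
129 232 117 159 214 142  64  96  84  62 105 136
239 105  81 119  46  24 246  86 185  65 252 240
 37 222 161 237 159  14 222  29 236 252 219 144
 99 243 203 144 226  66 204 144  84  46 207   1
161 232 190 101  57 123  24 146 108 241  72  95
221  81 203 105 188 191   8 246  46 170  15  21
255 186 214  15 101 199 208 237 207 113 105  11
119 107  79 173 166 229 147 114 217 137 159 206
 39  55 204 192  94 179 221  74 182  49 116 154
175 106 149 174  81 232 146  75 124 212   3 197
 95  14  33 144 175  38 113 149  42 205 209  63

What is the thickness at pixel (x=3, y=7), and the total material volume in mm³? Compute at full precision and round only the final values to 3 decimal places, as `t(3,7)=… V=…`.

span = t_max - t_min = 2.96 - 0.41 = 2.550
L(3,7) = 173, L_eff = 1 - 173/255 = 0.321569 (inverted)
t(3,7) = 2.96 - 2.550·0.321569 = 2.140
Σt over all 11·12 pixels = 235.01
V = pitch²·Σt = 1.72²·235.01 = 695.254

t(3,7)=2.140 V=695.254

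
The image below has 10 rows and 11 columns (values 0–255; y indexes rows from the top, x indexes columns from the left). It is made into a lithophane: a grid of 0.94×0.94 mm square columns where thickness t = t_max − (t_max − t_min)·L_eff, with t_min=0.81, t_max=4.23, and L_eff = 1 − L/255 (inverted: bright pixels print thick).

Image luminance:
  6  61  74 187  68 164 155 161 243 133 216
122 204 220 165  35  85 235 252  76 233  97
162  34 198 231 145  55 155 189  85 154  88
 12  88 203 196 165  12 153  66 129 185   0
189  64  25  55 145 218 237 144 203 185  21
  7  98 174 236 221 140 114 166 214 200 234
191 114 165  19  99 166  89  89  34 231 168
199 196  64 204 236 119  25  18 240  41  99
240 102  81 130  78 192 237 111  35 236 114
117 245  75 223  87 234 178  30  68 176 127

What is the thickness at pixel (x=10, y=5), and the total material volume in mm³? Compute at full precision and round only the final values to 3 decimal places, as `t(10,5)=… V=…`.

t(10,5)=3.948 V=257.780

span = t_max - t_min = 4.23 - 0.81 = 3.420
L(10,5) = 234, L_eff = 1 - 234/255 = 0.082353 (inverted)
t(10,5) = 4.23 - 3.420·0.082353 = 3.948
Σt over all 10·11 pixels = 619944/2125 ≈ 291.7383529
V = pitch²·Σt = 0.94²·619944/2125 = 257.780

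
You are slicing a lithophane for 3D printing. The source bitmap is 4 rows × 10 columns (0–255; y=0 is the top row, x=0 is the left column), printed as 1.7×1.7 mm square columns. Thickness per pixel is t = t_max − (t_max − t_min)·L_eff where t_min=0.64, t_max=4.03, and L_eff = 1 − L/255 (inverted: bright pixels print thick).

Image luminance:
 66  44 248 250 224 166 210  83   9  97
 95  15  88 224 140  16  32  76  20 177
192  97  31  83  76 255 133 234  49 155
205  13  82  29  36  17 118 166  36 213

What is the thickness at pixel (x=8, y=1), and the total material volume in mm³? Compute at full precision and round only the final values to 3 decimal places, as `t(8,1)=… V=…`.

t(8,1)=0.906 V=246.874

span = t_max - t_min = 4.03 - 0.64 = 3.390
L(8,1) = 20, L_eff = 1 - 20/255 = 0.921569 (inverted)
t(8,1) = 4.03 - 3.390·0.921569 = 0.906
Σt over all 4·10 pixels = 7261/85 ≈ 85.4235294
V = pitch²·Σt = 1.7²·7261/85 = 246.874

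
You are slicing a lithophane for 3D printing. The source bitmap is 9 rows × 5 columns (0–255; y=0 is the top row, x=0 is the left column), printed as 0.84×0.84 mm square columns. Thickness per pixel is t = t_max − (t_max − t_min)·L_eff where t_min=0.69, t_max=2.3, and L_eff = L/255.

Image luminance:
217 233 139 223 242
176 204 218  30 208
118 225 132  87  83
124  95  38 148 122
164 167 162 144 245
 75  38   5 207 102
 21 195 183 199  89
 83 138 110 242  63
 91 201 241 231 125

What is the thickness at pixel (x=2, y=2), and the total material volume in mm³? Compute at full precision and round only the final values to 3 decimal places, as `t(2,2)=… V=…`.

span = t_max - t_min = 2.3 - 0.69 = 1.610
L(2,2) = 132, L_eff = 132/255 = 0.517647
t(2,2) = 2.3 - 1.610·0.517647 = 1.467
Σt over all 9·5 pixels = 1579387/25500 ≈ 61.9367451
V = pitch²·Σt = 0.84²·1579387/25500 = 43.703

t(2,2)=1.467 V=43.703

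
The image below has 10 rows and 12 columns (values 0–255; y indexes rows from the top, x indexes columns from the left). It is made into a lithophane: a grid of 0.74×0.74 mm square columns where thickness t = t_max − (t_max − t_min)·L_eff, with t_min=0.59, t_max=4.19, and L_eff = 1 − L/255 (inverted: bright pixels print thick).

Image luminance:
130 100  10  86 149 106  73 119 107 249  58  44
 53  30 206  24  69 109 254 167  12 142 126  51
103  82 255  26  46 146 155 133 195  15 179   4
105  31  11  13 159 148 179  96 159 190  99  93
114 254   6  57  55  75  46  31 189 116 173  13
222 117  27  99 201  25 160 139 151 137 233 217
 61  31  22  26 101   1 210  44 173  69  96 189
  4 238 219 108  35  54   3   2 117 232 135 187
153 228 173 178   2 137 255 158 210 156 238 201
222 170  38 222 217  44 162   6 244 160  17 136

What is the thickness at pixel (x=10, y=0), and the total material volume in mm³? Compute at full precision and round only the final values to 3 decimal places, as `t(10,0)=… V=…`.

span = t_max - t_min = 4.19 - 0.59 = 3.600
L(10,0) = 58, L_eff = 1 - 58/255 = 0.772549 (inverted)
t(10,0) = 4.19 - 3.600·0.772549 = 1.409
Σt over all 10·12 pixels = 114312/425 ≈ 268.9694118
V = pitch²·Σt = 0.74²·114312/425 = 147.288

t(10,0)=1.409 V=147.288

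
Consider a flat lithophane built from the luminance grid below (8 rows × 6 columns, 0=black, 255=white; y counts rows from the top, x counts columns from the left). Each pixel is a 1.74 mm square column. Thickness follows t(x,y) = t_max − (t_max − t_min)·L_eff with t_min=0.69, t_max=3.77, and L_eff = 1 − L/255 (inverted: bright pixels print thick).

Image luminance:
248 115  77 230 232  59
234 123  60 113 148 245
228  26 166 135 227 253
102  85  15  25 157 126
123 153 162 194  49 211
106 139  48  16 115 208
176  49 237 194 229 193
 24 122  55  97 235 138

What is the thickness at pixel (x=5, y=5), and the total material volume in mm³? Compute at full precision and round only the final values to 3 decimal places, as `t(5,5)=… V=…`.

t(5,5)=3.202 V=345.357

span = t_max - t_min = 3.77 - 0.69 = 3.080
L(5,5) = 208, L_eff = 1 - 208/255 = 0.184314 (inverted)
t(5,5) = 3.77 - 3.080·0.184314 = 3.202
Σt over all 8·6 pixels = 242398/2125 ≈ 114.0696471
V = pitch²·Σt = 1.74²·242398/2125 = 345.357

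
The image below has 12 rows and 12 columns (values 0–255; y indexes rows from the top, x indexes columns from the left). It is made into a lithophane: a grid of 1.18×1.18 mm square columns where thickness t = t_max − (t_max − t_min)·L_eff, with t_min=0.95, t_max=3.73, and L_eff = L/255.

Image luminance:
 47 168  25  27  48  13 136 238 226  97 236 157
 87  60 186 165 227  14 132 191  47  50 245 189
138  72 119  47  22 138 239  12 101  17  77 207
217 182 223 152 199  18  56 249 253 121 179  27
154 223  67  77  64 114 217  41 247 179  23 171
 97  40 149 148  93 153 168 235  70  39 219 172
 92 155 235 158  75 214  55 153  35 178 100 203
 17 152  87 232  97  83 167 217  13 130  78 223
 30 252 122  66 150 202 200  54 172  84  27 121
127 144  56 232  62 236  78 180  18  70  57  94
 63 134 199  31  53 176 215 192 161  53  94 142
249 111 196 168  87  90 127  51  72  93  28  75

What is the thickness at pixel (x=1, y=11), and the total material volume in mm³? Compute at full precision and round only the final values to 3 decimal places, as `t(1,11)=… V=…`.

span = t_max - t_min = 3.73 - 0.95 = 2.780
L(1,11) = 111, L_eff = 111/255 = 0.435294
t(1,11) = 3.73 - 2.780·0.435294 = 2.520
Σt over all 12·12 pixels = 4335299/12750 ≈ 340.0234510
V = pitch²·Σt = 1.18²·4335299/12750 = 473.449

t(1,11)=2.520 V=473.449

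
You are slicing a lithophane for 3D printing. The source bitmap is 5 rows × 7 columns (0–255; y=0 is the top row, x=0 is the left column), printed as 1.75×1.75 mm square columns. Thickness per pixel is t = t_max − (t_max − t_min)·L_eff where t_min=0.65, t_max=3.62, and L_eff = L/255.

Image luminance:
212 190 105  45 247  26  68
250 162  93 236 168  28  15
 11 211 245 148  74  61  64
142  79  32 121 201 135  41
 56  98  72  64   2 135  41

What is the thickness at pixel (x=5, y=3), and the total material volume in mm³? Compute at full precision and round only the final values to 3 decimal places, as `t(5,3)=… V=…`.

t(5,3)=2.048 V=249.694

span = t_max - t_min = 3.62 - 0.65 = 2.970
L(5,3) = 135, L_eff = 135/255 = 0.529412
t(5,3) = 3.62 - 2.970·0.529412 = 2.048
Σt over all 5·7 pixels = 173257/2125 ≈ 81.5327059
V = pitch²·Σt = 1.75²·173257/2125 = 249.694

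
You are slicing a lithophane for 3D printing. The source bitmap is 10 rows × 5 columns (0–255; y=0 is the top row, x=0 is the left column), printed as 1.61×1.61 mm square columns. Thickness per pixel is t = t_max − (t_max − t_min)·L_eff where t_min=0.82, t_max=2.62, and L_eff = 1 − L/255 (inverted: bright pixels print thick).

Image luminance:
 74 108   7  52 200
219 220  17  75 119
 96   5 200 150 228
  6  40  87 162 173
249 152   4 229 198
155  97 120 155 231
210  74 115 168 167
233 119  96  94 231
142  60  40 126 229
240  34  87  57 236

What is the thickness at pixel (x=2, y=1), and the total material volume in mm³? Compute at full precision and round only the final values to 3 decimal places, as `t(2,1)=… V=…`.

t(2,1)=0.940 V=226.781

span = t_max - t_min = 2.62 - 0.82 = 1.800
L(2,1) = 17, L_eff = 1 - 17/255 = 0.933333 (inverted)
t(2,1) = 2.62 - 1.800·0.933333 = 0.940
Σt over all 10·5 pixels = 37183/425 ≈ 87.4894118
V = pitch²·Σt = 1.61²·37183/425 = 226.781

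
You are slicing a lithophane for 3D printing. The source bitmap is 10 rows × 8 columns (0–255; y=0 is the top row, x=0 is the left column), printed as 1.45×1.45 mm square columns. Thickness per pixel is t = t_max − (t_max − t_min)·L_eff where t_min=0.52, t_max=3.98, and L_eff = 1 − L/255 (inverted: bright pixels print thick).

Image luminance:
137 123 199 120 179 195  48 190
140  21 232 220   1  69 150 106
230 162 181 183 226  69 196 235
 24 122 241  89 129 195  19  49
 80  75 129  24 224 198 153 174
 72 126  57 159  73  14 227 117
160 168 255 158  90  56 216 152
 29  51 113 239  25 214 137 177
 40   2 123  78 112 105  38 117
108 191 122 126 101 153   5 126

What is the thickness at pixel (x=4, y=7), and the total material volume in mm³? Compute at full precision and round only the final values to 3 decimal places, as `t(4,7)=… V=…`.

span = t_max - t_min = 3.98 - 0.52 = 3.460
L(4,7) = 25, L_eff = 1 - 25/255 = 0.901961 (inverted)
t(4,7) = 3.98 - 3.460·0.901961 = 0.859
Σt over all 10·8 pixels = 2289637/12750 ≈ 179.5793725
V = pitch²·Σt = 1.45²·2289637/12750 = 377.566

t(4,7)=0.859 V=377.566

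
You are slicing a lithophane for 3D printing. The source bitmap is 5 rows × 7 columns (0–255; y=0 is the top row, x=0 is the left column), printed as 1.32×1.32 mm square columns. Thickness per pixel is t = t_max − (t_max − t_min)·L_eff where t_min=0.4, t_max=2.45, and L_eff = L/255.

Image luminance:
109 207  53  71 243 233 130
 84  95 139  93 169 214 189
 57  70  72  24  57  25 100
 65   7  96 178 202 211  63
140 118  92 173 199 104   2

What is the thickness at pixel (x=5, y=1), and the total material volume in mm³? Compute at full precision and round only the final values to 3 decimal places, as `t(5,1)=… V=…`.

span = t_max - t_min = 2.45 - 0.4 = 2.050
L(5,1) = 214, L_eff = 214/255 = 0.839216
t(5,1) = 2.45 - 2.050·0.839216 = 0.730
Σt over all 5·7 pixels = 269881/5100 ≈ 52.9178431
V = pitch²·Σt = 1.32²·269881/5100 = 92.204

t(5,1)=0.730 V=92.204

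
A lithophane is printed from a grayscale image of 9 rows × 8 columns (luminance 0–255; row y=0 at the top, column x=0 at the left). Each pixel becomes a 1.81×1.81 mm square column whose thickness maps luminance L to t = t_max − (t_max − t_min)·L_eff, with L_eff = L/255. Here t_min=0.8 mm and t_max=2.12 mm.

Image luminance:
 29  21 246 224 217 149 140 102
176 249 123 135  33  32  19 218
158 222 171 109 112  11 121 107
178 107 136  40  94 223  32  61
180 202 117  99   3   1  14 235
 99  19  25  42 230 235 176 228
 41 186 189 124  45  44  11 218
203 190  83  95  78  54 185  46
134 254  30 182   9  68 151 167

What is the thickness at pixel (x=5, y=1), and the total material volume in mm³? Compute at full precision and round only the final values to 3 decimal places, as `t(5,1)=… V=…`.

span = t_max - t_min = 2.12 - 0.8 = 1.320
L(5,1) = 32, L_eff = 32/255 = 0.125490
t(5,1) = 2.12 - 1.320·0.125490 = 1.954
Σt over all 9·8 pixels = 107.672
V = pitch²·Σt = 1.81²·107.672 = 352.744

t(5,1)=1.954 V=352.744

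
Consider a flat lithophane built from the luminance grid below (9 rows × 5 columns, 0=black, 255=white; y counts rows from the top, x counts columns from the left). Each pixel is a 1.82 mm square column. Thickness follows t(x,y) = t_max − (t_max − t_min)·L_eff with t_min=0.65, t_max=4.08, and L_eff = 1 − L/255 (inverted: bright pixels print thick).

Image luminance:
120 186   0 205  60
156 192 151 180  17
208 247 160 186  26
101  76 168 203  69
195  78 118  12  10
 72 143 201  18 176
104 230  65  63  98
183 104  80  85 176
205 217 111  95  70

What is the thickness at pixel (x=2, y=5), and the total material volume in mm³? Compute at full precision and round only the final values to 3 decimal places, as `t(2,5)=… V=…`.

t(2,5)=3.354 V=347.287

span = t_max - t_min = 4.08 - 0.65 = 3.430
L(2,5) = 201, L_eff = 1 - 201/255 = 0.211765 (inverted)
t(2,5) = 4.08 - 3.430·0.211765 = 3.354
Σt over all 9·5 pixels = 534707/5100 ≈ 104.8445098
V = pitch²·Σt = 1.82²·534707/5100 = 347.287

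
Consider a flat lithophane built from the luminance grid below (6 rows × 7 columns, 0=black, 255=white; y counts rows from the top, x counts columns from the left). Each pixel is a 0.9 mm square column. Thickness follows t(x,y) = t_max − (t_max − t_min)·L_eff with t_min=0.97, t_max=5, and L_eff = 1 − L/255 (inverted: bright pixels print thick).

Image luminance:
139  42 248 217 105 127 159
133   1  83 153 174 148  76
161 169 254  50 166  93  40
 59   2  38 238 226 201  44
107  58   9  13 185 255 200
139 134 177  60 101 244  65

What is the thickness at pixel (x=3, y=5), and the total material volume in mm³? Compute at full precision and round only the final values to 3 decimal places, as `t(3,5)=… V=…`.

span = t_max - t_min = 5 - 0.97 = 4.030
L(3,5) = 60, L_eff = 1 - 60/255 = 0.764706 (inverted)
t(3,5) = 5 - 4.030·0.764706 = 1.918
Σt over all 6·7 pixels = 3171949/25500 ≈ 124.3901569
V = pitch²·Σt = 0.9²·3171949/25500 = 100.756

t(3,5)=1.918 V=100.756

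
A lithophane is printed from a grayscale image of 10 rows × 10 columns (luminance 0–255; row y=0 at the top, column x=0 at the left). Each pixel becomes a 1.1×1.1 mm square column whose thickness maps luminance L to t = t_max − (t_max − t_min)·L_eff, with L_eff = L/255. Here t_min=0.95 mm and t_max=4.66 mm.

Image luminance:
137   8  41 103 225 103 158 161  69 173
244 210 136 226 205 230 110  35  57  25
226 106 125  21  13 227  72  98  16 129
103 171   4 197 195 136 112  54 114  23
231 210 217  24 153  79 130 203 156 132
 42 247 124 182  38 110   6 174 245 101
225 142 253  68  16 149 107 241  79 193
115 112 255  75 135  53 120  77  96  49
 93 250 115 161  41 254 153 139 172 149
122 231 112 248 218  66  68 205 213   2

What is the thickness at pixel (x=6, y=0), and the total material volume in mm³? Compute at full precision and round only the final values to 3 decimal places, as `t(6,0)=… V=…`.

t(6,0)=2.361 V=331.941

span = t_max - t_min = 4.66 - 0.95 = 3.710
L(6,0) = 158, L_eff = 158/255 = 0.619608
t(6,0) = 4.66 - 3.710·0.619608 = 2.361
Σt over all 10·10 pixels = 3497723/12750 ≈ 274.3312157
V = pitch²·Σt = 1.1²·3497723/12750 = 331.941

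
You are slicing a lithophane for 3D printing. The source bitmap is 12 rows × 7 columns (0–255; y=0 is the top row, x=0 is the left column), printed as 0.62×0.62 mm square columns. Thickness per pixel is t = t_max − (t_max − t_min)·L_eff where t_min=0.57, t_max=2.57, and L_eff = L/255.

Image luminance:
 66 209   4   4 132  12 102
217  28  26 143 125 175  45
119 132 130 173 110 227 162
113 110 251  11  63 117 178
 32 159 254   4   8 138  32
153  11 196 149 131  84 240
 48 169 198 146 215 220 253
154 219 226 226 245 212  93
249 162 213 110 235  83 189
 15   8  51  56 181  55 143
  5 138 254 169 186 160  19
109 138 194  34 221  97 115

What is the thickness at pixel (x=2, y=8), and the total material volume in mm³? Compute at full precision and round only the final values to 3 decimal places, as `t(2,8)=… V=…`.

span = t_max - t_min = 2.57 - 0.57 = 2.000
L(2,8) = 213, L_eff = 213/255 = 0.835294
t(2,8) = 2.57 - 2.000·0.835294 = 0.899
Σt over all 12·7 pixels = 165367/1275 ≈ 129.6996078
V = pitch²·Σt = 0.62²·165367/1275 = 49.857

t(2,8)=0.899 V=49.857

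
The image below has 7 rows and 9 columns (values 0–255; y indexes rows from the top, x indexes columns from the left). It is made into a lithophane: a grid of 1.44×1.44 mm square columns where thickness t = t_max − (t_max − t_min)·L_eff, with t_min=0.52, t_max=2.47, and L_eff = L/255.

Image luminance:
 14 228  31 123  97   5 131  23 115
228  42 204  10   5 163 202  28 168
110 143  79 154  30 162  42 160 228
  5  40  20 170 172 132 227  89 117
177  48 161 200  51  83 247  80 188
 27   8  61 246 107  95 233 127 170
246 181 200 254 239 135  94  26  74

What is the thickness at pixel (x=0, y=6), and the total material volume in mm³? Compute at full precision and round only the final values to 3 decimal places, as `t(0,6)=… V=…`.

t(0,6)=0.589 V=201.288

span = t_max - t_min = 2.47 - 0.52 = 1.950
L(0,6) = 246, L_eff = 246/255 = 0.964706
t(0,6) = 2.47 - 1.950·0.964706 = 0.589
Σt over all 7·9 pixels = 82511/850 ≈ 97.0717647
V = pitch²·Σt = 1.44²·82511/850 = 201.288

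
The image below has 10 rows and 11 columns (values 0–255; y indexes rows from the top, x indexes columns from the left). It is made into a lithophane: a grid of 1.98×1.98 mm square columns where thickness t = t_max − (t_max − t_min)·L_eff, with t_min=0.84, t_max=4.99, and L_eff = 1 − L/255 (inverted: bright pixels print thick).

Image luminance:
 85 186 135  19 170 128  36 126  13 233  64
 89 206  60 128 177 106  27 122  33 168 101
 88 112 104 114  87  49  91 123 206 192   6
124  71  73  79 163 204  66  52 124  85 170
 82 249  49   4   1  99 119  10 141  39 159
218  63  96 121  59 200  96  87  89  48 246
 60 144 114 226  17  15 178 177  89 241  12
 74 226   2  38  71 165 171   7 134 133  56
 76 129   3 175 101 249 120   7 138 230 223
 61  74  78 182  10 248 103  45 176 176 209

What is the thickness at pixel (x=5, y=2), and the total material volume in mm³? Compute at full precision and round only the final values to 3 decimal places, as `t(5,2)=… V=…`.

span = t_max - t_min = 4.99 - 0.84 = 4.150
L(5,2) = 49, L_eff = 1 - 49/255 = 0.807843 (inverted)
t(5,2) = 4.99 - 4.150·0.807843 = 1.637
Σt over all 10·11 pixels = 1486579/5100 ≈ 291.4860784
V = pitch²·Σt = 1.98²·1486579/5100 = 1142.742

t(5,2)=1.637 V=1142.742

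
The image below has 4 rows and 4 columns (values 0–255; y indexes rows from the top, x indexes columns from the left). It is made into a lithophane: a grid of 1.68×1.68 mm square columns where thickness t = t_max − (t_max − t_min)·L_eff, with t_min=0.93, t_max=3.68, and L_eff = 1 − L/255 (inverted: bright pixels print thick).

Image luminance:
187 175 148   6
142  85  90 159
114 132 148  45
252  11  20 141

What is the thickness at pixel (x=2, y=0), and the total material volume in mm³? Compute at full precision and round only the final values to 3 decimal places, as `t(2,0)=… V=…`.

span = t_max - t_min = 3.68 - 0.93 = 2.750
L(2,0) = 148, L_eff = 1 - 148/255 = 0.419608 (inverted)
t(2,0) = 3.68 - 2.750·0.419608 = 2.526
Σt over all 4·4 pixels = 177913/5100 ≈ 34.8849020
V = pitch²·Σt = 1.68²·177913/5100 = 98.459

t(2,0)=2.526 V=98.459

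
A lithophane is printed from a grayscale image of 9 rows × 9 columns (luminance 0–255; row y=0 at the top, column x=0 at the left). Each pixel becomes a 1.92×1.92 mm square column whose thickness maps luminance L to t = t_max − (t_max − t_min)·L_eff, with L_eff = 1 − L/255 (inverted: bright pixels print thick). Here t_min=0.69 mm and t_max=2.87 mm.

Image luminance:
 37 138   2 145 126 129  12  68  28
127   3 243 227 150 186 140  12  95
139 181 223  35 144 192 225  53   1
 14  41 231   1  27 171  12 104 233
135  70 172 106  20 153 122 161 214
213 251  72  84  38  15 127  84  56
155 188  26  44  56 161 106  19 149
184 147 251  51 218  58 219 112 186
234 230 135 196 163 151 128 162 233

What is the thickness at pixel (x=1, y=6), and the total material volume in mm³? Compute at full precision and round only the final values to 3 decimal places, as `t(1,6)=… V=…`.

t(1,6)=2.297 V=519.608

span = t_max - t_min = 2.87 - 0.69 = 2.180
L(1,6) = 188, L_eff = 1 - 188/255 = 0.262745 (inverted)
t(1,6) = 2.87 - 2.180·0.262745 = 2.297
Σt over all 9·9 pixels = 718859/5100 ≈ 140.9527451
V = pitch²·Σt = 1.92²·718859/5100 = 519.608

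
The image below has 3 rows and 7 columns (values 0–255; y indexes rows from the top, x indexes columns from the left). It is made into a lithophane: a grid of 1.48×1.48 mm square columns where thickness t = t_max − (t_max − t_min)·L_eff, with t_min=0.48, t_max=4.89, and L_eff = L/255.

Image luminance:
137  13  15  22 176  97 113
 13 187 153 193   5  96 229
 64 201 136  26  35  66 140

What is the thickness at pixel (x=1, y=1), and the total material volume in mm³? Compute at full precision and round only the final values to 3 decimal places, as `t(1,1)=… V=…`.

t(1,1)=1.656 V=144.738

span = t_max - t_min = 4.89 - 0.48 = 4.410
L(1,1) = 187, L_eff = 187/255 = 0.733333
t(1,1) = 4.89 - 4.410·0.733333 = 1.656
Σt over all 3·7 pixels = 280833/4250 ≈ 66.0783529
V = pitch²·Σt = 1.48²·280833/4250 = 144.738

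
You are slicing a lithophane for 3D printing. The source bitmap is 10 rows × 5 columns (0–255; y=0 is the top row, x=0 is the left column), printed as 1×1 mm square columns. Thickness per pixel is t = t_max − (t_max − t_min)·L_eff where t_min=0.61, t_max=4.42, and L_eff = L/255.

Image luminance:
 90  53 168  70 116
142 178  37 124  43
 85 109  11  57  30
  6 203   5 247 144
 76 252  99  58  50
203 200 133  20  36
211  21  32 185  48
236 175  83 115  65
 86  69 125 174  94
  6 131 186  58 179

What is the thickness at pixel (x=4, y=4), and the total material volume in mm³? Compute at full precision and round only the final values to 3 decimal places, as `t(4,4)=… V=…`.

span = t_max - t_min = 4.42 - 0.61 = 3.810
L(4,4) = 50, L_eff = 50/255 = 0.196078
t(4,4) = 4.42 - 3.810·0.196078 = 3.673
Σt over all 10·5 pixels = 300588/2125 ≈ 141.4531765
V = pitch²·Σt = 1²·300588/2125 = 141.453

t(4,4)=3.673 V=141.453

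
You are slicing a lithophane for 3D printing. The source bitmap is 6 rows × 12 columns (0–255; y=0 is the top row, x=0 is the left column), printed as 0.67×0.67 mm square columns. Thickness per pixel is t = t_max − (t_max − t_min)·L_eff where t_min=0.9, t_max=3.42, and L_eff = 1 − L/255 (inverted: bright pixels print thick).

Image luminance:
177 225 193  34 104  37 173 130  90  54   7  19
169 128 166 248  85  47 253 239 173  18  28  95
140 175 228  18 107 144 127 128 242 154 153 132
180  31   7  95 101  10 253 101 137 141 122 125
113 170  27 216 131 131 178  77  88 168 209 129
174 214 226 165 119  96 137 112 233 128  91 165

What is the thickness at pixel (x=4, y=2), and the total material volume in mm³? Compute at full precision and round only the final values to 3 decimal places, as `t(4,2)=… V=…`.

t(4,2)=1.957 V=70.966

span = t_max - t_min = 3.42 - 0.9 = 2.520
L(4,2) = 107, L_eff = 1 - 107/255 = 0.580392 (inverted)
t(4,2) = 3.42 - 2.520·0.580392 = 1.957
Σt over all 6·12 pixels = 67188/425 ≈ 158.0894118
V = pitch²·Σt = 0.67²·67188/425 = 70.966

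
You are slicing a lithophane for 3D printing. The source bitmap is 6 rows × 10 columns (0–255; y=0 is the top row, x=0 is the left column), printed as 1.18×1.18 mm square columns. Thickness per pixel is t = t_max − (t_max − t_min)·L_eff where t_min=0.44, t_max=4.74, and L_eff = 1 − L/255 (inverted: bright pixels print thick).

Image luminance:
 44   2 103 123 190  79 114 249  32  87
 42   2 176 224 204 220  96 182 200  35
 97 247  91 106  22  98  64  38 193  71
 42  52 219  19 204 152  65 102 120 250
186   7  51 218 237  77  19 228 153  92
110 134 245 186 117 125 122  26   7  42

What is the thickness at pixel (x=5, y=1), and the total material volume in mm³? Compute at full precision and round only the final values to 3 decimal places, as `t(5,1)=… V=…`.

t(5,1)=4.150 V=202.009

span = t_max - t_min = 4.74 - 0.44 = 4.300
L(5,1) = 220, L_eff = 1 - 220/255 = 0.137255 (inverted)
t(5,1) = 4.74 - 4.300·0.137255 = 4.150
Σt over all 6·10 pixels = 145.08
V = pitch²·Σt = 1.18²·145.08 = 202.009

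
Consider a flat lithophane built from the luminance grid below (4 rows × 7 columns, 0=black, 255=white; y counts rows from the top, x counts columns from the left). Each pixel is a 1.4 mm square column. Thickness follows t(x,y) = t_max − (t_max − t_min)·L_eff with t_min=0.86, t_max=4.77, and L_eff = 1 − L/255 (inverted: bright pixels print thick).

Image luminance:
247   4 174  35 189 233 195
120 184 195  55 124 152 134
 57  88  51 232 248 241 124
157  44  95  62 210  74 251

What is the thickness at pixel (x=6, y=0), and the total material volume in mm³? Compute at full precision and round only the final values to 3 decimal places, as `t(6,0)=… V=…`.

t(6,0)=3.850 V=166.659

span = t_max - t_min = 4.77 - 0.86 = 3.910
L(6,0) = 195, L_eff = 1 - 195/255 = 0.235294 (inverted)
t(6,0) = 4.77 - 3.910·0.235294 = 3.850
Σt over all 4·7 pixels = 85.03
V = pitch²·Σt = 1.4²·85.03 = 166.659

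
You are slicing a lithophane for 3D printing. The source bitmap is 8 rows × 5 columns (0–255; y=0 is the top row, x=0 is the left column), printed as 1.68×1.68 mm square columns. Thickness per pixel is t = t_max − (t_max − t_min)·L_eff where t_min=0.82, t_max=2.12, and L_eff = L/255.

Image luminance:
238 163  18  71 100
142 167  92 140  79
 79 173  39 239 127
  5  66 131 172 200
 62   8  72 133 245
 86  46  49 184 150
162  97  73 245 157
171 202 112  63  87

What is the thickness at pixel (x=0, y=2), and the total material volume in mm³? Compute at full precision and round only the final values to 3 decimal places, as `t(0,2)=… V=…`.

t(0,2)=1.717 V=169.626

span = t_max - t_min = 2.12 - 0.82 = 1.300
L(0,2) = 79, L_eff = 79/255 = 0.309804
t(0,2) = 2.12 - 1.300·0.309804 = 1.717
Σt over all 8·5 pixels = 60.1
V = pitch²·Σt = 1.68²·60.1 = 169.626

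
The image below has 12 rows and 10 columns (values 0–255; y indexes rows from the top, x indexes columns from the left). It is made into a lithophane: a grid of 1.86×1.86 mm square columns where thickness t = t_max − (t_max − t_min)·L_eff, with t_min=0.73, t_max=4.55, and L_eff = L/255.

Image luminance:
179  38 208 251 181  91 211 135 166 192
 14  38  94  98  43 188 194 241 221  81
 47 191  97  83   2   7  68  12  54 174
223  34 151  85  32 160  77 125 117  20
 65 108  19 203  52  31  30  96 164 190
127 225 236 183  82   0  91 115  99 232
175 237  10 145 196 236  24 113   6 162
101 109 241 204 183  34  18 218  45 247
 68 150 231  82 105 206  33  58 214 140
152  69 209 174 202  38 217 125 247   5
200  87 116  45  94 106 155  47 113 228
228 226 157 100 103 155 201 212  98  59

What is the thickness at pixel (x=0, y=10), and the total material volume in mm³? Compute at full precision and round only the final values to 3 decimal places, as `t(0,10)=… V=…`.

span = t_max - t_min = 4.55 - 0.73 = 3.820
L(0,10) = 200, L_eff = 200/255 = 0.784314
t(0,10) = 4.55 - 3.820·0.784314 = 1.554
Σt over all 12·10 pixels = 23951/75 ≈ 319.3466667
V = pitch²·Σt = 1.86²·23951/75 = 1104.812

t(0,10)=1.554 V=1104.812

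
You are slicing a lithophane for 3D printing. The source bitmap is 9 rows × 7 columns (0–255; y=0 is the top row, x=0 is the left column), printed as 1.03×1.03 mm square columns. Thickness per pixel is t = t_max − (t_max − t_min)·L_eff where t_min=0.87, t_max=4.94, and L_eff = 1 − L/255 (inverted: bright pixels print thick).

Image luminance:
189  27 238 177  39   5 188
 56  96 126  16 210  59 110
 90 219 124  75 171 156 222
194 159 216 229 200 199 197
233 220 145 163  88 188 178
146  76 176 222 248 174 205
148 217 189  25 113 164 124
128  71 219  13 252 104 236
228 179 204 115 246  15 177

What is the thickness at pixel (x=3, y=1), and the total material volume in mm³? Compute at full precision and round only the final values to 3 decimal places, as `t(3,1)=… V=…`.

span = t_max - t_min = 4.94 - 0.87 = 4.070
L(3,1) = 16, L_eff = 1 - 16/255 = 0.937255 (inverted)
t(3,1) = 4.94 - 4.070·0.937255 = 1.125
Σt over all 9·7 pixels = 5311367/25500 ≈ 208.2889020
V = pitch²·Σt = 1.03²·5311367/25500 = 220.974

t(3,1)=1.125 V=220.974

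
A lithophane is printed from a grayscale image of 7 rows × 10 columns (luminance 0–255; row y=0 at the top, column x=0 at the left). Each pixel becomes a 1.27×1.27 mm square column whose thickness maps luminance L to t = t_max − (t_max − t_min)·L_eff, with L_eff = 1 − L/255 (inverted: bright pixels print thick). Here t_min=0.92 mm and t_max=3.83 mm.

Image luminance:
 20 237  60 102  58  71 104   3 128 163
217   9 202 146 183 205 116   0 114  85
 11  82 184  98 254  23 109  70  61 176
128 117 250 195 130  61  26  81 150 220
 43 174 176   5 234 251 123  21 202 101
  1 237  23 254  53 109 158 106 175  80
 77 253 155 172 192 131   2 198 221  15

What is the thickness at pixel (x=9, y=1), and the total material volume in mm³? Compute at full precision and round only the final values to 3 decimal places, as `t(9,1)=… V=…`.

t(9,1)=1.890 V=261.997

span = t_max - t_min = 3.83 - 0.92 = 2.910
L(9,1) = 85, L_eff = 1 - 85/255 = 0.666667 (inverted)
t(9,1) = 3.83 - 2.910·0.666667 = 1.890
Σt over all 7·10 pixels = 1380727/8500 ≈ 162.4384706
V = pitch²·Σt = 1.27²·1380727/8500 = 261.997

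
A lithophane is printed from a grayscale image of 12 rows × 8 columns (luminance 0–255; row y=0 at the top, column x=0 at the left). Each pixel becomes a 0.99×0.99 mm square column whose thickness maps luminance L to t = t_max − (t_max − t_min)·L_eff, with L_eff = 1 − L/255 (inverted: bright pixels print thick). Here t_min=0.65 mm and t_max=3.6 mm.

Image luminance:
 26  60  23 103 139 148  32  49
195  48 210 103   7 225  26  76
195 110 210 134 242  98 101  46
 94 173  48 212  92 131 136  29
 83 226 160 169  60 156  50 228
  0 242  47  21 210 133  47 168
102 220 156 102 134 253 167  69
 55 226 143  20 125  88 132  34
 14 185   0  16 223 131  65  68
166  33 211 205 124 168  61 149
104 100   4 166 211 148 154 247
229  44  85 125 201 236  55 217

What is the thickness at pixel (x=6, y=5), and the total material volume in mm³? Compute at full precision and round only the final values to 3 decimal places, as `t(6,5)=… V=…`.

t(6,5)=1.194 V=193.727

span = t_max - t_min = 3.6 - 0.65 = 2.950
L(6,5) = 47, L_eff = 1 - 47/255 = 0.815686 (inverted)
t(6,5) = 3.6 - 2.950·0.815686 = 1.194
Σt over all 12·8 pixels = 252017/1275 ≈ 197.6603922
V = pitch²·Σt = 0.99²·252017/1275 = 193.727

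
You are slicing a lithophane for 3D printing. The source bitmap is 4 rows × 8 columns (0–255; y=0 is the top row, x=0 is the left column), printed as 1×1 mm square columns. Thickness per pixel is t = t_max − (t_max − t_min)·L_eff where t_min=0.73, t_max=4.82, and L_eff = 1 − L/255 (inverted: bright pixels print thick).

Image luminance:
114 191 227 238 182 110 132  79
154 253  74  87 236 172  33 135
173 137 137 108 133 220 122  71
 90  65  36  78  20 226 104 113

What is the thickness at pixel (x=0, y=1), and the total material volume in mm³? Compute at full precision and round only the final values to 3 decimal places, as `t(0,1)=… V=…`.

t(0,1)=3.200 V=91.527

span = t_max - t_min = 4.82 - 0.73 = 4.090
L(0,1) = 154, L_eff = 1 - 154/255 = 0.396078 (inverted)
t(0,1) = 4.82 - 4.090·0.396078 = 3.200
Σt over all 4·8 pixels = 13729/150 ≈ 91.5266667
V = pitch²·Σt = 1²·13729/150 = 91.527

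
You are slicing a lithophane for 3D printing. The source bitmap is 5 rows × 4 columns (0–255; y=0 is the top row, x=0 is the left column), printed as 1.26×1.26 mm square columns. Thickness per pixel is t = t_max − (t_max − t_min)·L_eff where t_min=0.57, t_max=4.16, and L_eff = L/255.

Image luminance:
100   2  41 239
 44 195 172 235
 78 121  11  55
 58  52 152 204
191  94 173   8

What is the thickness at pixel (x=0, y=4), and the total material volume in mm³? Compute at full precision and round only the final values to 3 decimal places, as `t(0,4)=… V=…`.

t(0,4)=1.471 V=82.358

span = t_max - t_min = 4.16 - 0.57 = 3.590
L(0,4) = 191, L_eff = 191/255 = 0.749020
t(0,4) = 4.16 - 3.590·0.749020 = 1.471
Σt over all 5·4 pixels = 52913/1020 ≈ 51.8754902
V = pitch²·Σt = 1.26²·52913/1020 = 82.358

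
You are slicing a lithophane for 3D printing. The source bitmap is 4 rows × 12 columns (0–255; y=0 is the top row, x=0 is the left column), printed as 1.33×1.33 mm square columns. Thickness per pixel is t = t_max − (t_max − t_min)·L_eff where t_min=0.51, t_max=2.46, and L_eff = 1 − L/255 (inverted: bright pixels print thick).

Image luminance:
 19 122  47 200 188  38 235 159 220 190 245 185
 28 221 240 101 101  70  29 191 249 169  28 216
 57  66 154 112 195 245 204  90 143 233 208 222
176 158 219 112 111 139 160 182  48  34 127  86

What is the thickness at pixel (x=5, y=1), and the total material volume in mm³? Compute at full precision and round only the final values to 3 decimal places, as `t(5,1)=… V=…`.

span = t_max - t_min = 2.46 - 0.51 = 1.950
L(5,1) = 70, L_eff = 1 - 70/255 = 0.725490 (inverted)
t(5,1) = 2.46 - 1.950·0.725490 = 1.045
Σt over all 4·12 pixels = 33063/425 ≈ 77.7952941
V = pitch²·Σt = 1.33²·33063/425 = 137.612

t(5,1)=1.045 V=137.612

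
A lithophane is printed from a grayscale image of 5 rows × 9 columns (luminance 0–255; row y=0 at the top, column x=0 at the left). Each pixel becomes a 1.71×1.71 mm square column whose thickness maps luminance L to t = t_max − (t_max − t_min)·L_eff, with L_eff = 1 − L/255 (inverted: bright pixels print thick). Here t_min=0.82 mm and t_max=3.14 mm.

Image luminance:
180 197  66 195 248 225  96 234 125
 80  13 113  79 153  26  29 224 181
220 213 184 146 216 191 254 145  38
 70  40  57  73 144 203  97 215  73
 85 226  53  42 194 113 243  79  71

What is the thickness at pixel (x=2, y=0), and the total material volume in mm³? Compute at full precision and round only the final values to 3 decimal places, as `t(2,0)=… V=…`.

span = t_max - t_min = 3.14 - 0.82 = 2.320
L(2,0) = 66, L_eff = 1 - 66/255 = 0.741176 (inverted)
t(2,0) = 3.14 - 2.320·0.741176 = 1.420
Σt over all 5·9 pixels = 1183759/12750 ≈ 92.8438431
V = pitch²·Σt = 1.71²·1183759/12750 = 271.485

t(2,0)=1.420 V=271.485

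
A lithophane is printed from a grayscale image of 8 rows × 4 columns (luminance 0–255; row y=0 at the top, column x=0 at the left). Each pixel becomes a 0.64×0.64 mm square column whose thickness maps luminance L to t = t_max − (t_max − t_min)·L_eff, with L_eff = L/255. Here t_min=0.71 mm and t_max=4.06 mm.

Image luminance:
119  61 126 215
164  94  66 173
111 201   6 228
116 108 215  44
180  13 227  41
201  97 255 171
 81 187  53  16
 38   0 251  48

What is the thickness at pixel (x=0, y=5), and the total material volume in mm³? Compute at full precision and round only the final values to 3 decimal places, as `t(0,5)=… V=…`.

t(0,5)=1.419 V=32.197

span = t_max - t_min = 4.06 - 0.71 = 3.350
L(0,5) = 201, L_eff = 201/255 = 0.788235
t(0,5) = 4.06 - 3.350·0.788235 = 1.419
Σt over all 8·4 pixels = 13363/170 ≈ 78.6058824
V = pitch²·Σt = 0.64²·13363/170 = 32.197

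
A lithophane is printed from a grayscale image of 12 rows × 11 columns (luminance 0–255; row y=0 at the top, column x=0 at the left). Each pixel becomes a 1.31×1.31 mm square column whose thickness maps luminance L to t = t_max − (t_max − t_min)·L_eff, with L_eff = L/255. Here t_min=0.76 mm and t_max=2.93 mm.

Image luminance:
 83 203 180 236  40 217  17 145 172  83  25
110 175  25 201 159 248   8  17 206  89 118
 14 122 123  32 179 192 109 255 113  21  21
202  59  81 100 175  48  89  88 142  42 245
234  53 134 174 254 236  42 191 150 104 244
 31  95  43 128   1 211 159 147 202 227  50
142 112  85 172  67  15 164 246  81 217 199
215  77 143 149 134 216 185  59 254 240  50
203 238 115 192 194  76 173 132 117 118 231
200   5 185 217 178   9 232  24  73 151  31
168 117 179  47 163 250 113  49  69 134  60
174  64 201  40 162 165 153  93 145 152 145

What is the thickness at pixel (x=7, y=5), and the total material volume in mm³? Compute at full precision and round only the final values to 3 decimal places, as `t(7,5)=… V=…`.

t(7,5)=1.679 V=408.476

span = t_max - t_min = 2.93 - 0.76 = 2.170
L(7,5) = 147, L_eff = 147/255 = 0.576471
t(7,5) = 2.93 - 2.170·0.576471 = 1.679
Σt over all 12·11 pixels = 1011609/4250 ≈ 238.0256471
V = pitch²·Σt = 1.31²·1011609/4250 = 408.476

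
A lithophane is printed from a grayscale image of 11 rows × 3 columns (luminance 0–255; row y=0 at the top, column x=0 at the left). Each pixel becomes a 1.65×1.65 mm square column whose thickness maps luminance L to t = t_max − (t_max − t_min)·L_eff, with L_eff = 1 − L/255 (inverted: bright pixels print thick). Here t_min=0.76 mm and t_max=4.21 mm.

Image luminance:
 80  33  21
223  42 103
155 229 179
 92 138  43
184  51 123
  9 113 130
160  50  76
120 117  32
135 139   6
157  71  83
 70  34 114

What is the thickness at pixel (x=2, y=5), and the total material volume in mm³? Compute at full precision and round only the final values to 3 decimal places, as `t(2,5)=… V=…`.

t(2,5)=2.519 V=190.274

span = t_max - t_min = 4.21 - 0.76 = 3.450
L(2,5) = 130, L_eff = 1 - 130/255 = 0.490196 (inverted)
t(2,5) = 4.21 - 3.450·0.490196 = 2.519
Σt over all 11·3 pixels = 29703/425 ≈ 69.8894118
V = pitch²·Σt = 1.65²·29703/425 = 190.274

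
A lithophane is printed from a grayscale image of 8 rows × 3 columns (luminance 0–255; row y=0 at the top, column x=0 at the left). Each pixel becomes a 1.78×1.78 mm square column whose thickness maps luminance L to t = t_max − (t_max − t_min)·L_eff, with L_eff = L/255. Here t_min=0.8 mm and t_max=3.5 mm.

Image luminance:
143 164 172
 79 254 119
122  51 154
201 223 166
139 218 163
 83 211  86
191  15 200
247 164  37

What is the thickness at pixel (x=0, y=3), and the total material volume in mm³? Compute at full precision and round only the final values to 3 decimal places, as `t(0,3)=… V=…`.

t(0,3)=1.372 V=145.307

span = t_max - t_min = 3.5 - 0.8 = 2.700
L(0,3) = 201, L_eff = 201/255 = 0.788235
t(0,3) = 3.5 - 2.700·0.788235 = 1.372
Σt over all 8·3 pixels = 19491/425 ≈ 45.8611765
V = pitch²·Σt = 1.78²·19491/425 = 145.307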